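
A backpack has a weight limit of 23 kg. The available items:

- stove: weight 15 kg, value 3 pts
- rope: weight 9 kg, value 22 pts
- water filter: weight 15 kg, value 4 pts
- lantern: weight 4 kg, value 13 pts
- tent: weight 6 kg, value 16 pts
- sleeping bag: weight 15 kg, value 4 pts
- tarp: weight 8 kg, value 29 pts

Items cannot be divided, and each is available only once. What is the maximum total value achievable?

67 pts

This is a 0/1 knapsack; check combinations near the capacity.
- rope+tent+tarp: weight 9+6+8=23, value 22+16+29=67
- rope+lantern+tarp: weight 9+4+8=21, value 22+13+29=64
- lantern+tent+tarp: weight 4+6+8=18, value 13+16+29=58
- rope+tarp: weight 9+8=17, value 22+29=51
Best: 67 pts.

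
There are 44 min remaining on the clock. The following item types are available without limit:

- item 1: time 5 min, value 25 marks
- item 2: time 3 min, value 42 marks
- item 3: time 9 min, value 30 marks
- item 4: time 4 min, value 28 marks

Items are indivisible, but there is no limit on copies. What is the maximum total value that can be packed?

588 marks

Best value-per-unit is item 2 at 42/3, and filling with it alone uses time 14×3=42. No mix of the others beats 14×42 = 588.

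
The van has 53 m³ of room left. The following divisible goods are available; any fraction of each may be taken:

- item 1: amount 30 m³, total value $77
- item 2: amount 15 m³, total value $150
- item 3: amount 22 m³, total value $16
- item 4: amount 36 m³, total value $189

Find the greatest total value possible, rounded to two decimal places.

344.13

Take in order of value per unit:
- item 2 (150/15 per unit): all 15 → value 150, running total 150.00
- item 4 (189/36 per unit): all 36 → value 189, running total 339.00
- item 1 (77/30 per unit): 2 of 30 → value 2×77/30 = 5.1333, running total 344.13
Total 344.13.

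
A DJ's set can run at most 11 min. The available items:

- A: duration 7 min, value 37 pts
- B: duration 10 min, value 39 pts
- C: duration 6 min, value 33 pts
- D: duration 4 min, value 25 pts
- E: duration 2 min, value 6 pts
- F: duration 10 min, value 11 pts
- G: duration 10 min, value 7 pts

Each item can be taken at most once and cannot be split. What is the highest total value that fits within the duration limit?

Check high-value combinations within 11 min:
- A+D: duration 7+4=11, value 37+25=62
- C+D: duration 6+4=10, value 33+25=58
- A+E: duration 7+2=9, value 37+6=43
- C+E: duration 6+2=8, value 33+6=39
Best: 62 pts.

62 pts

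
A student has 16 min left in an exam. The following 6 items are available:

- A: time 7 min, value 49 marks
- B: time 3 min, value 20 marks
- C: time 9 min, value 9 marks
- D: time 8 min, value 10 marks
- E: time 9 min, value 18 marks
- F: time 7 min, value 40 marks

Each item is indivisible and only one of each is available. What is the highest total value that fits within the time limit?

89 marks

This is a 0/1 knapsack; check combinations near the capacity.
- A+F: time 7+7=14, value 49+40=89
- A+B: time 7+3=10, value 49+20=69
- A+E: time 7+9=16, value 49+18=67
- B+F: time 3+7=10, value 20+40=60
Best: 89 marks.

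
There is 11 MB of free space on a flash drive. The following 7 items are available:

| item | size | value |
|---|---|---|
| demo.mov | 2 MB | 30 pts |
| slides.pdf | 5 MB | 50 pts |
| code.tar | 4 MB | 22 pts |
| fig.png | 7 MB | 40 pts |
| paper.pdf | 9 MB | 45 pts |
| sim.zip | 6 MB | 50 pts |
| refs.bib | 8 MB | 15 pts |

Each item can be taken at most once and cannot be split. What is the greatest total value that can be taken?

102 pts

This is a 0/1 knapsack; check combinations near the capacity.
- demo.mov+slides.pdf+code.tar: size 2+5+4=11, value 30+50+22=102
- slides.pdf+sim.zip: size 5+6=11, value 50+50=100
- demo.mov+slides.pdf: size 2+5=7, value 30+50=80
- demo.mov+sim.zip: size 2+6=8, value 30+50=80
- demo.mov+paper.pdf: size 2+9=11, value 30+45=75
Best: 102 pts.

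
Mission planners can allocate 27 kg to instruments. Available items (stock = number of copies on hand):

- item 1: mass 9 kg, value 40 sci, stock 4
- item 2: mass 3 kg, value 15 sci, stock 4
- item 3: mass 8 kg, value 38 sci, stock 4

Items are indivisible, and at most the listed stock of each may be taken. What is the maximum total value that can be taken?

129 sci

Best selections within mass 27 and stock limits:
- 1×item 2 + 3×item 3: mass 27, value 129
- 2×item 1 + 3×item 2: mass 27, value 125
- 1×item 1 + 3×item 2 + 1×item 3: mass 26, value 123
- 3×item 2 + 2×item 3: mass 25, value 121
Best: 129 sci.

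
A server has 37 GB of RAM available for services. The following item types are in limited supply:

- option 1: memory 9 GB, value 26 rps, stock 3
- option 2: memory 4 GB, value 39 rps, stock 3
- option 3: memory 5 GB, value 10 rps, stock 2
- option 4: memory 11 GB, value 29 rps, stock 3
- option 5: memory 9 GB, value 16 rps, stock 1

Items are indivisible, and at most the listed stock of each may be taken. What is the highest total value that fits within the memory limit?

182 rps

Best selections within memory 37 and stock limits:
- 1×option 1 + 3×option 2 + 1×option 3 + 1×option 4: memory 37, value 182
- 2×option 1 + 3×option 2 + 1×option 3: memory 35, value 179
Best: 182 rps.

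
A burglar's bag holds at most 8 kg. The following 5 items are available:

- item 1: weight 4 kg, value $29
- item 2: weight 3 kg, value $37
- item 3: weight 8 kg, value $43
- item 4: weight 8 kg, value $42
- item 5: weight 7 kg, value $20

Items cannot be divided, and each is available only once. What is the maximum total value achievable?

This is a 0/1 knapsack; check combinations near the capacity.
- item 1+item 2: weight 4+3=7, value 29+37=66
- item 3: weight 8, value 43
- item 4: weight 8, value 42
- item 2: weight 3, value 37
Best: $66.

$66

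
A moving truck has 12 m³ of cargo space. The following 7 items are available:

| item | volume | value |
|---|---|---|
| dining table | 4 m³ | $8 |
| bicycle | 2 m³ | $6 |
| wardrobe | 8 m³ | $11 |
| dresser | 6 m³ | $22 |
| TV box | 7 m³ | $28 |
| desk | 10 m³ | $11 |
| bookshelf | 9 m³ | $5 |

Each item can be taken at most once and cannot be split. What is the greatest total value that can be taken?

Check high-value combinations within 12 m³:
- dining table+TV box: volume 4+7=11, value 8+28=36
- dining table+bicycle+dresser: volume 4+2+6=12, value 8+6+22=36
- bicycle+TV box: volume 2+7=9, value 6+28=34
Best: $36.

$36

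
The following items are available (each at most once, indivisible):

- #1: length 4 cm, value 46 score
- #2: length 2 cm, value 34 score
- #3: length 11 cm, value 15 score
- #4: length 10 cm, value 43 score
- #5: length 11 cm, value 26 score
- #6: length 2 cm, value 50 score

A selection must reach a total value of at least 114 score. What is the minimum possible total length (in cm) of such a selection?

8

Subsets with value ≥ 114, sorted by total length:
- #1+#2+#6: length 8, value 130
- #2+#4+#6: length 14, value 127
- #1+#4+#6: length 16, value 139
- #1+#2+#4: length 16, value 123
Minimum length: 8 cm.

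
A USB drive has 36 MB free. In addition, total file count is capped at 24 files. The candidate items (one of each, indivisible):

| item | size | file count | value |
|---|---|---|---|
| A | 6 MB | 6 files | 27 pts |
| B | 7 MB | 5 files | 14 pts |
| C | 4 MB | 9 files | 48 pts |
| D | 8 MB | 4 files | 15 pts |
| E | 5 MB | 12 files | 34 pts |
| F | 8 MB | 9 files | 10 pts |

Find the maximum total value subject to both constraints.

104 pts

Feasible sets respecting both limits:
- A+B+C+D: size 25, file count 24, value 104
- A+C+D: size 18, file count 19, value 90
- A+B+C: size 17, file count 20, value 89
- A+C+F: size 18, file count 24, value 85
Best: 104 pts.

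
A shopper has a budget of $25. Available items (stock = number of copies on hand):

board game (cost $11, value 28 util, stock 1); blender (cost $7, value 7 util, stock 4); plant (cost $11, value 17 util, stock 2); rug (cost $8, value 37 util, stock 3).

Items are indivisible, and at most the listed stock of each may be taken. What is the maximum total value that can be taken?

111 util

Top feasible selections:
- 3×rug: cost 24, value 111
- 1×blender + 2×rug: cost 23, value 81
- 2×rug: cost 16, value 74
Best: 111 util.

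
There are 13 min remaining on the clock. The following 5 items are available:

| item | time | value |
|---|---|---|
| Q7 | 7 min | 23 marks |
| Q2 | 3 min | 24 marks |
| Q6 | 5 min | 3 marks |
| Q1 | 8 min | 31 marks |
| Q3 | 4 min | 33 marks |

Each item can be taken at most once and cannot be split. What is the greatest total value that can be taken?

Check high-value combinations within 13 min:
- Q1+Q3: time 8+4=12, value 31+33=64
- Q2+Q6+Q3: time 3+5+4=12, value 24+3+33=60
- Q2+Q3: time 3+4=7, value 24+33=57
- Q7+Q3: time 7+4=11, value 23+33=56
Best: 64 marks.

64 marks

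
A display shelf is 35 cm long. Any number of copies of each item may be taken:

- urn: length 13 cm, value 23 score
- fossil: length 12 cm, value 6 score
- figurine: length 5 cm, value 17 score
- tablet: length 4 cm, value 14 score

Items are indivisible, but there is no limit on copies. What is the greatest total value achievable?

Best value-per-unit is tablet at 14/4; filling with it alone gives 8×14 = 112.
Optimal mix: 3×figurine + 5×tablet → length 35, value 121.

121 score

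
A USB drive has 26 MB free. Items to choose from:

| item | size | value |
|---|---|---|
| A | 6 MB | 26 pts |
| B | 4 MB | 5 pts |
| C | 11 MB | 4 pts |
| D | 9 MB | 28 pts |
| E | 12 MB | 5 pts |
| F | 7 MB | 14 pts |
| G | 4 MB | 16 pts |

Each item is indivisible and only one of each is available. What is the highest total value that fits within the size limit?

84 pts

Check high-value combinations within 26 MB:
- A+D+F+G: size 6+9+7+4=26, value 26+28+14+16=84
- A+B+D+G: size 6+4+9+4=23, value 26+5+28+16=75
- A+B+D+F: size 6+4+9+7=26, value 26+5+28+14=73
- A+D+G: size 6+9+4=19, value 26+28+16=70
- A+D+F: size 6+9+7=22, value 26+28+14=68
Best: 84 pts.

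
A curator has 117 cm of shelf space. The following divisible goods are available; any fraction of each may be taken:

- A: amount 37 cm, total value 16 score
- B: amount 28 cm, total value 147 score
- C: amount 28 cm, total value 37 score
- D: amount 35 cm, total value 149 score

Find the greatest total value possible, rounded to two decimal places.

344.24

Take in order of value per unit:
- B (147/28 per unit): all 28 → value 147, running total 147.00
- D (149/35 per unit): all 35 → value 149, running total 296.00
- C (37/28 per unit): all 28 → value 37, running total 333.00
- A (16/37 per unit): 26 of 37 → value 26×16/37 = 11.2432, running total 344.24
Total 344.24.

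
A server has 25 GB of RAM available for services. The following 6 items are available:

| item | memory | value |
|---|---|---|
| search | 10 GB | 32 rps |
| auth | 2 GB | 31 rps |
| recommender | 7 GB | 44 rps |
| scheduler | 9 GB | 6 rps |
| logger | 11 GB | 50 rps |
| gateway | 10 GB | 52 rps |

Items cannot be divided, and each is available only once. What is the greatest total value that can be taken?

Check high-value combinations within 25 GB:
- auth+logger+gateway: memory 2+11+10=23, value 31+50+52=133
- auth+recommender+gateway: memory 2+7+10=19, value 31+44+52=127
- auth+recommender+logger: memory 2+7+11=20, value 31+44+50=125
- search+auth+gateway: memory 10+2+10=22, value 32+31+52=115
- search+auth+logger: memory 10+2+11=23, value 32+31+50=113
Best: 133 rps.

133 rps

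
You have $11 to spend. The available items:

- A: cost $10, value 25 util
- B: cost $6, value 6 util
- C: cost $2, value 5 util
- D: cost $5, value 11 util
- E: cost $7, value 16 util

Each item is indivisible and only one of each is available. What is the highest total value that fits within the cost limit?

Check high-value combinations within $11:
- A: cost 10, value 25
- C+E: cost 2+7=9, value 5+16=21
- B+D: cost 6+5=11, value 6+11=17
Best: 25 util.

25 util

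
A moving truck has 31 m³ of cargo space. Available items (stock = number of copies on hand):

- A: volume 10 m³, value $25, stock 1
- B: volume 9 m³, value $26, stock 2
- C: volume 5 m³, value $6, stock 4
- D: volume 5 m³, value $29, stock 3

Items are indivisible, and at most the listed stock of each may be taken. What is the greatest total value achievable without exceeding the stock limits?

$119

Best selections within volume 31 and stock limits:
- 1×B + 1×C + 3×D: volume 29, value 119
- 1×A + 1×C + 3×D: volume 30, value 118
Best: $119.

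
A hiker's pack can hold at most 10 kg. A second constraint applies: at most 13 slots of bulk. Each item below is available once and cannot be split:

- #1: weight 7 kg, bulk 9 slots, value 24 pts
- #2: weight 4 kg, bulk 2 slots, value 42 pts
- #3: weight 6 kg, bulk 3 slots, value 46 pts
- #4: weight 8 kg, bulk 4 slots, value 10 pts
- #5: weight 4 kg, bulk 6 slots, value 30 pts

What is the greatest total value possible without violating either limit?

Feasible sets respecting both limits:
- #2+#3: weight 10, bulk 5, value 88
- #3+#5: weight 10, bulk 9, value 76
- #2+#5: weight 8, bulk 8, value 72
- #3: weight 6, bulk 3, value 46
Best: 88 pts.

88 pts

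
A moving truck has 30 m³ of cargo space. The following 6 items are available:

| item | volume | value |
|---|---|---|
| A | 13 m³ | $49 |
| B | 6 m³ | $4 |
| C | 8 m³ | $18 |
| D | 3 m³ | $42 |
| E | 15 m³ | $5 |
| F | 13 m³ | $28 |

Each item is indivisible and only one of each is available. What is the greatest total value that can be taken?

Check high-value combinations within 30 m³:
- A+D+F: volume 13+3+13=29, value 49+42+28=119
- A+B+C+D: volume 13+6+8+3=30, value 49+4+18+42=113
- A+C+D: volume 13+8+3=24, value 49+18+42=109
- A+B+D: volume 13+6+3=22, value 49+4+42=95
- B+C+D+F: volume 6+8+3+13=30, value 4+18+42+28=92
Best: $119.

$119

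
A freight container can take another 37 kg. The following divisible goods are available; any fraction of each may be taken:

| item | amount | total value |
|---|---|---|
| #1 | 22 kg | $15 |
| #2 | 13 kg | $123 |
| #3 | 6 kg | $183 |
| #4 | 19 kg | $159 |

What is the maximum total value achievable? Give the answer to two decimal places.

456.63

Take in order of value per unit:
- #3 (183/6 per unit): all 6 → value 183, running total 183.00
- #2 (123/13 per unit): all 13 → value 123, running total 306.00
- #4 (159/19 per unit): 18 of 19 → value 18×159/19 = 150.6316, running total 456.63
Total 456.63.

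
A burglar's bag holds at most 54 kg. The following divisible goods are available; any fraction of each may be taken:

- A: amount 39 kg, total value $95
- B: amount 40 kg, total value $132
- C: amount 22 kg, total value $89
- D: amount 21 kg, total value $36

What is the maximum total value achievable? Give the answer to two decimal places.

Take in order of value per unit:
- C (89/22 per unit): all 22 → value 89, running total 89.00
- B (132/40 per unit): 32 of 40 → value 32×132/40 = 105.6000, running total 194.60
Total 194.60.

194.60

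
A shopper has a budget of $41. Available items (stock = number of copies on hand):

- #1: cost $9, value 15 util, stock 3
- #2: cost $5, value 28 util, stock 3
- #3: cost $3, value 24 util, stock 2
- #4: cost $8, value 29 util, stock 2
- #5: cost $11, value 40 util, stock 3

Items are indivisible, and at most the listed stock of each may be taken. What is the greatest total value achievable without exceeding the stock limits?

201 util

Top feasible selections:
- 3×#2 + 2×#3 + 1×#4 + 1×#5: cost 40, value 201
- 3×#2 + 2×#3 + 2×#4: cost 37, value 190
- 3×#2 + 1×#3 + 2×#5: cost 40, value 188
- 1×#1 + 3×#2 + 2×#3 + 1×#5: cost 41, value 187
Best: 201 util.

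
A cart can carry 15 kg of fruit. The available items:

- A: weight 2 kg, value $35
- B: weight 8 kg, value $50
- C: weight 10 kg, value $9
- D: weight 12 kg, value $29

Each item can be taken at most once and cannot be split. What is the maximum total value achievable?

Check high-value combinations within 15 kg:
- A+B: weight 2+8=10, value 35+50=85
- A+D: weight 2+12=14, value 35+29=64
- B: weight 8, value 50
- A+C: weight 2+10=12, value 35+9=44
- A: weight 2, value 35
Best: $85.

$85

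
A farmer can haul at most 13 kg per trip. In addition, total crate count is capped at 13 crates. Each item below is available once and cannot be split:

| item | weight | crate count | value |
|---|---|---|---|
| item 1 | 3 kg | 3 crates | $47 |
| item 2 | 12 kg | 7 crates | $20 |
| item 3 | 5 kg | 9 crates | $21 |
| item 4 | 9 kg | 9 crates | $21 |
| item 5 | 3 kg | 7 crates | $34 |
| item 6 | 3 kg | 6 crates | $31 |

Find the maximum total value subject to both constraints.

$81

Feasible sets respecting both limits:
- item 1+item 5: weight 6, crate count 10, value 81
- item 1+item 6: weight 6, crate count 9, value 78
- item 1+item 3: weight 8, crate count 12, value 68
Best: $81.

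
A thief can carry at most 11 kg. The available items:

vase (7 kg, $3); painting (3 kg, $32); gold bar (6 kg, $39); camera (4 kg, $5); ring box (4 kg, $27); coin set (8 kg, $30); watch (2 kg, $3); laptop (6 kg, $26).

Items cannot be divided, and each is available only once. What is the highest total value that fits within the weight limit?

Check high-value combinations within 11 kg:
- painting+gold bar+watch: weight 3+6+2=11, value 32+39+3=74
- painting+gold bar: weight 3+6=9, value 32+39=71
- gold bar+ring box: weight 6+4=10, value 39+27=66
Best: $74.

$74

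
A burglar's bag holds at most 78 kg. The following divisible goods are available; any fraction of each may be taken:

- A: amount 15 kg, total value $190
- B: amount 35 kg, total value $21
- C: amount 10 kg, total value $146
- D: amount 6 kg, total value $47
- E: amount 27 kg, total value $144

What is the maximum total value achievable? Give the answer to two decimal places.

539.00

Take in order of value per unit:
- C (146/10 per unit): all 10 → value 146, running total 146.00
- A (190/15 per unit): all 15 → value 190, running total 336.00
- D (47/6 per unit): all 6 → value 47, running total 383.00
- E (144/27 per unit): all 27 → value 144, running total 527.00
- B (21/35 per unit): 20 of 35 → value 20×21/35 = 12.0000, running total 539.00
Total 539.00.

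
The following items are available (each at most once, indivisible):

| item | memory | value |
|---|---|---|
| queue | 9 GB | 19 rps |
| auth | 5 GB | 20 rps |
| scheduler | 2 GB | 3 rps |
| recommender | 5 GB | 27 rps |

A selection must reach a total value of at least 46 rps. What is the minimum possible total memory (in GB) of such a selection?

Subsets with value ≥ 46, sorted by total memory:
- auth+recommender: memory 10, value 47
- auth+scheduler+recommender: memory 12, value 50
- queue+recommender: memory 14, value 46
Minimum memory: 10 GB.

10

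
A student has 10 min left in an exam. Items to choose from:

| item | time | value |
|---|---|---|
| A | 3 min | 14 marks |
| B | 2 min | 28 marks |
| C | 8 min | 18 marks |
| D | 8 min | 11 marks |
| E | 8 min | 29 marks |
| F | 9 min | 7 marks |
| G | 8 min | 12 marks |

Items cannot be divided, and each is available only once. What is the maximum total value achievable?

Check high-value combinations within 10 min:
- B+E: time 2+8=10, value 28+29=57
- B+C: time 2+8=10, value 28+18=46
- A+B: time 3+2=5, value 14+28=42
Best: 57 marks.

57 marks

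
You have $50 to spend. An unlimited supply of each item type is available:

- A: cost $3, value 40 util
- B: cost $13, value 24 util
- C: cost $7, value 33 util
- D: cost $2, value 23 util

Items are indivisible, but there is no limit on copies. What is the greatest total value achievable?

663 util

Best value-per-unit is A at 40/3; filling with it alone gives 16×40 = 640.
Optimal mix: 16×A + 1×D → cost 50, value 663.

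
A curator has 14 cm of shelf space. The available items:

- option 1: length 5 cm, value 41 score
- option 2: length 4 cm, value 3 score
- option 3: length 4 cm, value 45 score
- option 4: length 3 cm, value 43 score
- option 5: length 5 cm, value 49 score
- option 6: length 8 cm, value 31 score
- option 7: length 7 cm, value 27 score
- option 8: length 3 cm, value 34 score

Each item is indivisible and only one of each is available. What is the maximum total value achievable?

137 score

This is a 0/1 knapsack; check combinations near the capacity.
- option 3+option 4+option 5: length 4+3+5=12, value 45+43+49=137
- option 1+option 3+option 5: length 5+4+5=14, value 41+45+49=135
- option 1+option 4+option 5: length 5+3+5=13, value 41+43+49=133
Best: 137 score.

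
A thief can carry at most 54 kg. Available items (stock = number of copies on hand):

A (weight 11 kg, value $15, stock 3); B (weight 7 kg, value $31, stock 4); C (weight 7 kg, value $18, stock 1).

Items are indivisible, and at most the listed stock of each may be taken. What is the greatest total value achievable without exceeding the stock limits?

Best selections within weight 54 and stock limits:
- 1×A + 4×B + 1×C: weight 46, value 157
- 2×A + 4×B: weight 50, value 154
- 4×B + 1×C: weight 35, value 142
Best: $157.

$157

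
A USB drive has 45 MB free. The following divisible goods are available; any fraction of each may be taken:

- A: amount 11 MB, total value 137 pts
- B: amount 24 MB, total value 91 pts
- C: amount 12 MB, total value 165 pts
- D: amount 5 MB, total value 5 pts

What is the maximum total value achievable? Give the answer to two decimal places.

385.42

Take in order of value per unit:
- C (165/12 per unit): all 12 → value 165, running total 165.00
- A (137/11 per unit): all 11 → value 137, running total 302.00
- B (91/24 per unit): 22 of 24 → value 22×91/24 = 83.4167, running total 385.42
Total 385.42.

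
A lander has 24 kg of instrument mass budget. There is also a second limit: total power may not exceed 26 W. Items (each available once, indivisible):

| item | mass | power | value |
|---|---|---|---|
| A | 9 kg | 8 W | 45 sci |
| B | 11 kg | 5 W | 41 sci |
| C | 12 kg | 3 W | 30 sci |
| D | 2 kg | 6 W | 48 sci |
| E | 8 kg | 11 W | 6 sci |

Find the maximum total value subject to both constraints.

134 sci

Feasible sets respecting both limits:
- A+B+D: mass 22, power 19, value 134
- A+C+D: mass 23, power 17, value 123
- A+D+E: mass 19, power 25, value 99
- B+D+E: mass 21, power 22, value 95
Best: 134 sci.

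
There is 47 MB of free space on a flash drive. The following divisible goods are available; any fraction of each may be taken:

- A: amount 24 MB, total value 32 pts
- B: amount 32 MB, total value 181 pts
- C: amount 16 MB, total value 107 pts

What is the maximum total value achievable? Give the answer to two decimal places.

282.34

Take in order of value per unit:
- C (107/16 per unit): all 16 → value 107, running total 107.00
- B (181/32 per unit): 31 of 32 → value 31×181/32 = 175.3438, running total 282.34
Total 282.34.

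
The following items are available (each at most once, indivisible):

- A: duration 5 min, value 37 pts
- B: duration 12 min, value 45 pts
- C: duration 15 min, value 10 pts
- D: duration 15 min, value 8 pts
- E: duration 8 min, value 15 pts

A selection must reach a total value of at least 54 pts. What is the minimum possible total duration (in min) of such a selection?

Subsets with value ≥ 54, sorted by total duration:
- A+B: duration 17, value 82
- B+E: duration 20, value 60
Minimum duration: 17 min.

17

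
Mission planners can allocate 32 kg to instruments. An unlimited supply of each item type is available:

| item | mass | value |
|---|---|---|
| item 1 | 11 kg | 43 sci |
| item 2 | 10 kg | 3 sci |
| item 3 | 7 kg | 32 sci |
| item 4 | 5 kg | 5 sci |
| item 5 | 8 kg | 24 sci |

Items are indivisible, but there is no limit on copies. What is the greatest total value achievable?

139 sci

Best value-per-unit is item 3 at 32/7; filling with it alone gives 4×32 = 128.
Optimal mix: 1×item 1 + 3×item 3 → mass 32, value 139.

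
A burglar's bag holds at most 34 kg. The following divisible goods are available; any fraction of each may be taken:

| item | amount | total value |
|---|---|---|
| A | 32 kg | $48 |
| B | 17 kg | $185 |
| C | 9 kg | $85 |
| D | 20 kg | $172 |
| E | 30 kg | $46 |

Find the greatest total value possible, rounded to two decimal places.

338.80

Take in order of value per unit:
- B (185/17 per unit): all 17 → value 185, running total 185.00
- C (85/9 per unit): all 9 → value 85, running total 270.00
- D (172/20 per unit): 8 of 20 → value 8×172/20 = 68.8000, running total 338.80
Total 338.80.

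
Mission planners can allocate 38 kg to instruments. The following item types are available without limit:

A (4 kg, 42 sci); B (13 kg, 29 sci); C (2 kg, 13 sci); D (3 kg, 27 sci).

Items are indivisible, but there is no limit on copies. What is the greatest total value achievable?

391 sci

Best value-per-unit is A at 42/4; filling with it alone gives 9×42 = 378.
Optimal mix: 9×A + 1×C → mass 38, value 391.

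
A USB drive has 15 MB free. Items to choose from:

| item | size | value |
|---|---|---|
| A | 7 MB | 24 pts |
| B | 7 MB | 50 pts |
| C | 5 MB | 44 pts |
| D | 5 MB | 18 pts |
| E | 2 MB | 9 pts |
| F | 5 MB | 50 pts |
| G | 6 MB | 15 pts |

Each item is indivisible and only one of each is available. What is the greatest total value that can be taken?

Check high-value combinations within 15 MB:
- C+D+F: size 5+5+5=15, value 44+18+50=112
- B+E+F: size 7+2+5=14, value 50+9+50=109
- C+E+F: size 5+2+5=12, value 44+9+50=103
- B+C+E: size 7+5+2=14, value 50+44+9=103
Best: 112 pts.

112 pts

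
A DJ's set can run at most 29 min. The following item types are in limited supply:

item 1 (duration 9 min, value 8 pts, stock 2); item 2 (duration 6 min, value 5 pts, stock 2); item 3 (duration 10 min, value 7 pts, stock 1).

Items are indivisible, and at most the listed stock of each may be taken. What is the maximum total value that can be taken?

23 pts

Best selections within duration 29 and stock limits:
- 2×item 1 + 1×item 3: duration 28, value 23
- 2×item 1 + 1×item 2: duration 24, value 21
Best: 23 pts.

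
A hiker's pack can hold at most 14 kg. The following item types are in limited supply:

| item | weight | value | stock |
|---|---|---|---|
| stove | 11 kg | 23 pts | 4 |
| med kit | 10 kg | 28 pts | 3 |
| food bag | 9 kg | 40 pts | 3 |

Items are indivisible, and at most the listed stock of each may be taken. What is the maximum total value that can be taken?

Best selections within weight 14 and stock limits:
- 1×food bag: weight 9, value 40
- 1×med kit: weight 10, value 28
- 1×stove: weight 11, value 23
Best: 40 pts.

40 pts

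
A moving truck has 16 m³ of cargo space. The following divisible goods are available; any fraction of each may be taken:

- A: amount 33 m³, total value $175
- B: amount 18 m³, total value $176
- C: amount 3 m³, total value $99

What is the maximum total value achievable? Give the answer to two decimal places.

226.11

Take in order of value per unit:
- C (99/3 per unit): all 3 → value 99, running total 99.00
- B (176/18 per unit): 13 of 18 → value 13×176/18 = 127.1111, running total 226.11
Total 226.11.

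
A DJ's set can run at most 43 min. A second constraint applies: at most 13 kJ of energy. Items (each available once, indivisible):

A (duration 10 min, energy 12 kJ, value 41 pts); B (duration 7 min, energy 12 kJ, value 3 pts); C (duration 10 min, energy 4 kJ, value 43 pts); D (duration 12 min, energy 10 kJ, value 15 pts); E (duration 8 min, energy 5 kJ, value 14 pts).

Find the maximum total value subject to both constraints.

Feasible sets respecting both limits:
- C+E: duration 18, energy 9, value 57
- C: duration 10, energy 4, value 43
- A: duration 10, energy 12, value 41
Best: 57 pts.

57 pts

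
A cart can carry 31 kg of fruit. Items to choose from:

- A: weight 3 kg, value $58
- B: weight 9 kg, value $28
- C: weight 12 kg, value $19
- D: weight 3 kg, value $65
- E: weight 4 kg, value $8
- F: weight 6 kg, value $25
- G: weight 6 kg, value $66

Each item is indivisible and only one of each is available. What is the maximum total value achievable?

$250

Check high-value combinations within 31 kg:
- A+B+D+E+F+G: weight 3+9+3+4+6+6=31, value 58+28+65+8+25+66=250
- A+B+D+F+G: weight 3+9+3+6+6=27, value 58+28+65+25+66=242
- A+C+D+F+G: weight 3+12+3+6+6=30, value 58+19+65+25+66=233
- A+B+D+E+G: weight 3+9+3+4+6=25, value 58+28+65+8+66=225
- A+D+E+F+G: weight 3+3+4+6+6=22, value 58+65+8+25+66=222
Best: $250.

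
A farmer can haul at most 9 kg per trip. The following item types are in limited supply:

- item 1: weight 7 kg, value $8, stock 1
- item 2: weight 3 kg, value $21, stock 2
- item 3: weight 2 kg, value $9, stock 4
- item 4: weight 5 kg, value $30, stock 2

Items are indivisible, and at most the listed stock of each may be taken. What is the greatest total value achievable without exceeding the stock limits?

$51

Top feasible selections:
- 1×item 2 + 1×item 4: weight 8, value 51
- 2×item 2 + 1×item 3: weight 8, value 51
- 2×item 3 + 1×item 4: weight 9, value 48
- 1×item 2 + 3×item 3: weight 9, value 48
Best: $51.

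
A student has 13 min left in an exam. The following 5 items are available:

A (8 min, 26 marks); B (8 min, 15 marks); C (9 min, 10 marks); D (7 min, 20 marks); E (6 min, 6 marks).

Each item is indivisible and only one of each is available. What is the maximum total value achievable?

Check high-value combinations within 13 min:
- A: time 8, value 26
- D+E: time 7+6=13, value 20+6=26
- D: time 7, value 20
- B: time 8, value 15
- C: time 9, value 10
Best: 26 marks.

26 marks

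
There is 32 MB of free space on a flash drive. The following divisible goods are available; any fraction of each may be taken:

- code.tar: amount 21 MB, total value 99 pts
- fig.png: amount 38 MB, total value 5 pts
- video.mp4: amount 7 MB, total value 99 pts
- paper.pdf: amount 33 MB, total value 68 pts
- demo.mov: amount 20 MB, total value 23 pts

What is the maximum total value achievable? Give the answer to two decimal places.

206.24

Take in order of value per unit:
- video.mp4 (99/7 per unit): all 7 → value 99, running total 99.00
- code.tar (99/21 per unit): all 21 → value 99, running total 198.00
- paper.pdf (68/33 per unit): 4 of 33 → value 4×68/33 = 8.2424, running total 206.24
Total 206.24.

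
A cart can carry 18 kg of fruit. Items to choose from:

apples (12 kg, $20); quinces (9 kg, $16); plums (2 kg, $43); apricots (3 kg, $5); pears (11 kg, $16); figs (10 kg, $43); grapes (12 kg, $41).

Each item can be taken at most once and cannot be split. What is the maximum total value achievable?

Check high-value combinations within 18 kg:
- plums+apricots+figs: weight 2+3+10=15, value 43+5+43=91
- plums+apricots+grapes: weight 2+3+12=17, value 43+5+41=89
- plums+figs: weight 2+10=12, value 43+43=86
- plums+grapes: weight 2+12=14, value 43+41=84
- apples+plums+apricots: weight 12+2+3=17, value 20+43+5=68
Best: $91.

$91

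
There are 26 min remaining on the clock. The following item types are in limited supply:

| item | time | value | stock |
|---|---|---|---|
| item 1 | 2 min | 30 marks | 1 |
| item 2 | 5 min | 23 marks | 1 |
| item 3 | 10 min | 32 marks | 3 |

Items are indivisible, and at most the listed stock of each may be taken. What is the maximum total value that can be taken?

Top feasible selections:
- 1×item 1 + 2×item 3: time 22, value 94
- 1×item 2 + 2×item 3: time 25, value 87
- 1×item 1 + 1×item 2 + 1×item 3: time 17, value 85
- 2×item 3: time 20, value 64
Best: 94 marks.

94 marks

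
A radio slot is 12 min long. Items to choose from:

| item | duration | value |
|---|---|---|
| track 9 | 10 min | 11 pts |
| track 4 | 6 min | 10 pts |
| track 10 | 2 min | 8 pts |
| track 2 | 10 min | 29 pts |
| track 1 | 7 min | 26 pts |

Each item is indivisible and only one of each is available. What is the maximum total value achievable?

Check high-value combinations within 12 min:
- track 10+track 2: duration 2+10=12, value 8+29=37
- track 10+track 1: duration 2+7=9, value 8+26=34
- track 2: duration 10, value 29
Best: 37 pts.

37 pts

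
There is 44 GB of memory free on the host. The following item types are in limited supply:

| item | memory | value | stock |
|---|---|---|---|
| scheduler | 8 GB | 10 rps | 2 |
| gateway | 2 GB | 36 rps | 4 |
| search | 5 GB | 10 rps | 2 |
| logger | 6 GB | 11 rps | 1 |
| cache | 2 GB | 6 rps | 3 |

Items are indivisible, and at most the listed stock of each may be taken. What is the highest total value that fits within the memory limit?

Best selections within memory 44 and stock limits:
- 2×scheduler + 4×gateway + 2×search + 1×logger + 2×cache: memory 44, value 207
- 1×scheduler + 4×gateway + 2×search + 1×logger + 3×cache: memory 38, value 203
- 2×scheduler + 4×gateway + 1×search + 1×logger + 3×cache: memory 41, value 203
- 2×scheduler + 4×gateway + 2×search + 3×cache: memory 40, value 202
Best: 207 rps.

207 rps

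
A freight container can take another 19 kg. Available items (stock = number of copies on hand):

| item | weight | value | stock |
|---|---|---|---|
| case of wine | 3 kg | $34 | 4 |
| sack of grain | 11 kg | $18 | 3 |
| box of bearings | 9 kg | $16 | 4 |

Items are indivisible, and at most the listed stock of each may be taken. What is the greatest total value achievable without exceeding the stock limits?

$136

Top feasible selections:
- 4×case of wine: weight 12, value 136
- 3×case of wine + 1×box of bearings: weight 18, value 118
- 3×case of wine: weight 9, value 102
- 2×case of wine + 1×sack of grain: weight 17, value 86
Best: $136.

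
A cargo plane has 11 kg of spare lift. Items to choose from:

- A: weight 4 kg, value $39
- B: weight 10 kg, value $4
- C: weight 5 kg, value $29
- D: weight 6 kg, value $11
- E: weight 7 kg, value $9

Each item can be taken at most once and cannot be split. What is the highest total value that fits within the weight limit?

$68

This is a 0/1 knapsack; check combinations near the capacity.
- A+C: weight 4+5=9, value 39+29=68
- A+D: weight 4+6=10, value 39+11=50
- A+E: weight 4+7=11, value 39+9=48
Best: $68.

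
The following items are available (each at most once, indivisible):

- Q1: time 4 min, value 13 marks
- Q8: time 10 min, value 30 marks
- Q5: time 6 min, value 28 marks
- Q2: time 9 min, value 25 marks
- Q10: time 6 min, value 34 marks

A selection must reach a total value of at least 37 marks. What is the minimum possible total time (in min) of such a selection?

10

Subsets with value ≥ 37, sorted by total time:
- Q1+Q10: time 10, value 47
- Q1+Q5: time 10, value 41
Minimum time: 10 min.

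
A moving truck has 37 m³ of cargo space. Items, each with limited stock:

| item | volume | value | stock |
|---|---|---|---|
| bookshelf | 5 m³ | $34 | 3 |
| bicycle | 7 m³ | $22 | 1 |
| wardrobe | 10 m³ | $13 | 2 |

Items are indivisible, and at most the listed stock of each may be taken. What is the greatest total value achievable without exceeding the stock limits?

Top feasible selections:
- 3×bookshelf + 1×bicycle + 1×wardrobe: volume 32, value 137
- 3×bookshelf + 2×wardrobe: volume 35, value 128
Best: $137.

$137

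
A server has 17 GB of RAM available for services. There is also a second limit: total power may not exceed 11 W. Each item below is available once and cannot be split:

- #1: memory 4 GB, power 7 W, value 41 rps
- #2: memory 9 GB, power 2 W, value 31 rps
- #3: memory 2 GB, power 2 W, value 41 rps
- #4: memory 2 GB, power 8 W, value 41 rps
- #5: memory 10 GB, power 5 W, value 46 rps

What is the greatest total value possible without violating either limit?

113 rps

Feasible sets respecting both limits:
- #1+#2+#3: memory 15, power 11, value 113
- #3+#5: memory 12, power 7, value 87
- #1+#3: memory 6, power 9, value 82
- #3+#4: memory 4, power 10, value 82
Best: 113 rps.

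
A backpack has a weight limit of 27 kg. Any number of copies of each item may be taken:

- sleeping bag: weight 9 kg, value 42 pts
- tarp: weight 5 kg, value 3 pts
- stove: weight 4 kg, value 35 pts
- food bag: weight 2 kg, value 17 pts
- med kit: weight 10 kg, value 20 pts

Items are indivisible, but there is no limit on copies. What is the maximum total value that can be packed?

Best value-per-unit is stove at 35/4; filling with it alone gives 6×35 = 210.
Optimal mix: 6×stove + 1×food bag → weight 26, value 227.

227 pts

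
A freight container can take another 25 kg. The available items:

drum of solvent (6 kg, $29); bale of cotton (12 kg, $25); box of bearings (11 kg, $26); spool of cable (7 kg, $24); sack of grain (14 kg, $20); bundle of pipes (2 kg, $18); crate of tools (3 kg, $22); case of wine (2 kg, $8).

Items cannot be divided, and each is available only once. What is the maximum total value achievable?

$103

Check high-value combinations within 25 kg:
- drum of solvent+box of bearings+bundle of pipes+crate of tools+case of wine: weight 6+11+2+3+2=24, value 29+26+18+22+8=103
- drum of solvent+bale of cotton+bundle of pipes+crate of tools+case of wine: weight 6+12+2+3+2=25, value 29+25+18+22+8=102
- drum of solvent+spool of cable+bundle of pipes+crate of tools+case of wine: weight 6+7+2+3+2=20, value 29+24+18+22+8=101
Best: $103.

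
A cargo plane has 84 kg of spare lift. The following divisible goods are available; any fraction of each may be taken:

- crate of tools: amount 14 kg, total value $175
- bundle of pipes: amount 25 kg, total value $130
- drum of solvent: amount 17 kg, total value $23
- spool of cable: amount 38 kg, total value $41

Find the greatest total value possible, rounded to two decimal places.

358.21

Take in order of value per unit:
- crate of tools (175/14 per unit): all 14 → value 175, running total 175.00
- bundle of pipes (130/25 per unit): all 25 → value 130, running total 305.00
- drum of solvent (23/17 per unit): all 17 → value 23, running total 328.00
- spool of cable (41/38 per unit): 28 of 38 → value 28×41/38 = 30.2105, running total 358.21
Total 358.21.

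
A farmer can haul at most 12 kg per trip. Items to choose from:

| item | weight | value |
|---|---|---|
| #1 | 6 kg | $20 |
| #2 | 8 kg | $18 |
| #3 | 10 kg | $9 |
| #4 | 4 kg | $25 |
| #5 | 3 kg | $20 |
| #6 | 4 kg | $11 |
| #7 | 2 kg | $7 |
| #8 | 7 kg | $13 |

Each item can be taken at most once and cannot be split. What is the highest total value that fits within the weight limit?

$56

This is a 0/1 knapsack; check combinations near the capacity.
- #4+#5+#6: weight 4+3+4=11, value 25+20+11=56
- #4+#5+#7: weight 4+3+2=9, value 25+20+7=52
- #1+#4+#7: weight 6+4+2=12, value 20+25+7=52
- #1+#5+#7: weight 6+3+2=11, value 20+20+7=47
Best: $56.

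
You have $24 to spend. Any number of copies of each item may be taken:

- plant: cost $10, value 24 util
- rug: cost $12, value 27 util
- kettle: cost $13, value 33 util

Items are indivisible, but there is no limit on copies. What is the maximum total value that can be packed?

Best value-per-unit is kettle at 33/13; filling with it alone gives 1×33 = 33.
Optimal mix: 1×plant + 1×kettle → cost 23, value 57.

57 util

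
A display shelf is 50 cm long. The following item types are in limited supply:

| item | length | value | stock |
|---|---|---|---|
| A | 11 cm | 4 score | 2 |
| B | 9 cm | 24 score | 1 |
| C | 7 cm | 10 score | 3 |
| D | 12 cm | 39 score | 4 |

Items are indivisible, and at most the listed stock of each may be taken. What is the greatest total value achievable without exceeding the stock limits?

Top feasible selections:
- 4×D: length 48, value 156
- 1×B + 3×D: length 45, value 141
Best: 156 score.

156 score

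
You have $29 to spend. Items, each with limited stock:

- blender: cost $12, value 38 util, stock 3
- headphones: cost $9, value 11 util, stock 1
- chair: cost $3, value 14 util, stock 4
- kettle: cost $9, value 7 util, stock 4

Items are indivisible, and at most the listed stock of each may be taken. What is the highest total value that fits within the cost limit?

Top feasible selections:
- 1×blender + 4×chair: cost 24, value 94
- 2×blender + 1×chair: cost 27, value 90
- 1×blender + 3×chair: cost 21, value 80
Best: 94 util.

94 util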